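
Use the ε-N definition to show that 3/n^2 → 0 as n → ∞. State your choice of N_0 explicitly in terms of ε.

Fix ε > 0. For n ≥ 1, |3/n^2 − 0| = 3/n^2.
3/n^2 < ε ⇔ n^2 > 3/ε ⇔ n > (3/ε)^{1/2}.
Take N_0 = (3/ε)^{1/2}. Then n > N_0 implies 3/n^2 < ε.

N_0 = (3/ε)^{1/2}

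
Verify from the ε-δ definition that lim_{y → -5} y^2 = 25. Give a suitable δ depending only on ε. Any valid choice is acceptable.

δ = min(1, ε/11)

Let ε > 0. We seek δ > 0 with 0 < |y + 5| < δ ⇒ |y^2 − 25| < ε.
Factor: y^2 − 25 = (y + 5)(y - 5), so |y^2 − 25| = |y + 5|·|y - 5|.
Impose δ ≤ 1 so that |y| < 6; then |y - 5| ≤ 11.
Hence |y^2 − 25| ≤ 11|y + 5|, which is < ε once |y + 5| < ε/11.
Take δ = min(1, ε/11). If 0 < |y + 5| < δ then both bounds hold and |y^2 − 25| ≤ 11|y + 5| < 11·(ε/11) = ε.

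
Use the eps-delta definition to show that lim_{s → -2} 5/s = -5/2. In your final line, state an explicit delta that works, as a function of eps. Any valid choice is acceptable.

Fix eps > 0. We seek delta > 0 such that 0 < |s + 2| < delta implies |5/s + 5/2| < eps.
|5/s + 5/2| = 5·|-2 − s|/(2·|s|) = 5|s + 2|/(2|s|).
Require delta ≤ 1 so that |s| > 2 − 1 = 1, hence 2|s| > 2.
Then |5/s + 5/2| < 5|s + 2|/2, which is < eps when |s + 2| < (2/5)eps.
Take delta = min(1, (2/5)eps). Then 0 < |s + 2| < delta gives both |s + 2| < 1 and |s + 2| < (2/5)eps, so |5/s + 5/2| < eps.

delta = min(1, (2/5)eps)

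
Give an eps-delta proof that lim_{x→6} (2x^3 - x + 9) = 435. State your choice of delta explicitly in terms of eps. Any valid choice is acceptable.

Fix eps > 0. We want delta > 0 such that 0 < |x − 6| < delta implies |(2x^3 - x + 9) − 435| < eps.
(2x^3 - x + 9) − 435 = 2x^3 - x - 426 = (x − 6)(2x^2 + 12x + 71).
So |(2x^3 - x + 9) − 435| = |x − 6|·|2x^2 + 12x + 71|.
Assume first that |x − 6| < 1, so |x| < 7. Then |2x^2 + 12x + 71| ≤ 2·7^2 + 12·7 + 71 = 253.
Hence |(2x^3 - x + 9) − 435| ≤ 253|x − 6| < eps provided |x − 6| < eps/253.
Choosing delta = min(1, eps/253) ensures both conditions, hence |(2x^3 - x + 9) − 435| < eps.

delta = min(1, eps/253)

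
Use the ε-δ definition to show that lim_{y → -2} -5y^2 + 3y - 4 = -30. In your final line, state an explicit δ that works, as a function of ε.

δ = min(1, ε/28)

Fix ε > 0. We want δ > 0 such that 0 < |y + 2| < δ implies |(-5y^2 + 3y - 4) + 30| < ε.
(-5y^2 + 3y - 4) + 30 = -5y^2 + 3y + 26 = (y + 2)(-5y + 13).
So |(-5y^2 + 3y - 4) + 30| = |y + 2|·|-5y + 13|.
Assume first that |y + 2| < 1, so |y| < 3. Then |-5y + 13| ≤ 5·3 + 13 = 28.
Hence |(-5y^2 + 3y - 4) + 30| ≤ 28|y + 2| < ε provided |y + 2| < ε/28.
Take δ = min(1, ε/28). Then 0 < |y + 2| < δ gives both |y + 2| < 1 and |y + 2| < ε/28, so |(-5y^2 + 3y - 4) + 30| < ε.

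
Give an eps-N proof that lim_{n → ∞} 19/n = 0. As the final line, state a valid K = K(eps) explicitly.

K = 19/eps

Let eps > 0. For n ≥ 1, |19/n − 0| = 19/(n) ≤ 19/n.
We need 19/n < eps, i.e. n > 19/eps.
Take K = 19/eps. If n > K then |19/n| ≤ 19/n < eps.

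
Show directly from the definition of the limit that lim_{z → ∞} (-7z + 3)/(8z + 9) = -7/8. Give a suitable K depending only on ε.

Suppose ε > 0. We seek K > 0 such that z > K implies |(-7z + 3)/(8z + 9) + 7/8| < ε.
(-7z + 3)/(8z + 9) + 7/8 = (8(-7z + 3) − (-7)(8z + 9)) / (8(8z + 9)) = 87/(8(8z + 9)).
For z > 0 we have 8z + 9 > 8z, so |(-7z + 3)/(8z + 9) + 7/8| = 87/(8(8z + 9)) < 87/(8·8z) = (87/64)/z.
Thus |(-7z + 3)/(8z + 9) + 7/8| < ε whenever z > (87/64)/ε.
Take K = (87/64)/ε. If z > K then |(-7z + 3)/(8z + 9) + 7/8| < (87/64)/z < ε.

K = (87/64)/ε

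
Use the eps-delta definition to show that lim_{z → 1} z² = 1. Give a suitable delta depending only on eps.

Fix eps > 0. We seek delta > 0 with 0 < |z − 1| < delta ⇒ |z² − 1| < eps.
Factor: z² − 1 = (z − 1)(z + 1), so |z² − 1| = |z − 1|·|z + 1|.
Restrict delta ≤ 1. Then |z − 1| < 1 gives |z| < 2, so by the triangle inequality |z + 1| ≤ 2 + 1 = 3.
Hence |z² − 1| ≤ 3|z − 1|, which is < eps once |z − 1| < eps/3.
Take delta = min(1, eps/3). If 0 < |z − 1| < delta then both bounds hold and |z² − 1| ≤ 3|z − 1| < 3·(eps/3) = eps.

delta = min(1, eps/3)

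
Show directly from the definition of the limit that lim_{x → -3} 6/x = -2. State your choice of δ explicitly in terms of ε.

Fix ε > 0. We seek δ > 0 such that 0 < |x + 3| < δ implies |6/x + 2| < ε.
|6/x + 2| = 6·|-3 − x|/(3·|x|) = 6|x + 3|/(3|x|).
Restrict δ ≤ 3/2. Then |x + 3| < 3/2 gives |x| > 3/2, so 3|x| > 9/2.
Then |6/x + 2| < 6|x + 3|/(9/2), which is < ε when |x + 3| < (3/4)ε.
Take δ = min(3/2, (3/4)ε). Then 0 < |x + 3| < δ gives both |x + 3| < 3/2 and |x + 3| < (3/4)ε, so |6/x + 2| < ε.

δ = min(3/2, (3/4)ε)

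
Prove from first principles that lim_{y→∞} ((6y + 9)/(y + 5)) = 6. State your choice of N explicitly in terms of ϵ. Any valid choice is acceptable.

Let ϵ > 0. We seek N > 0 such that y > N implies |(6y + 9)/(y + 5) − 6| < ϵ.
(6y + 9)/(y + 5) − 6 = ((6y + 9) − 6(y + 5)) / ((y + 5)) = -21/((y + 5)).
For y > 0 we have y + 5 > y, so |(6y + 9)/(y + 5) − 6| = 21/((y + 5)) < 21/(y) = 21/y.
Thus |(6y + 9)/(y + 5) − 6| < ϵ whenever y > 21/ϵ.
Take N = 21/ϵ. If y > N then |(6y + 9)/(y + 5) − 6| < 21/y < ϵ.

N = 21/ϵ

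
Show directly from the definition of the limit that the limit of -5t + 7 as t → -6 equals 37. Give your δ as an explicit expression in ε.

δ = ε/5

Let ε > 0 be given. We need δ > 0 so that 0 < |t + 6| < δ implies |(-5t + 7) − 37| < ε.
Since (-5t + 7) − 37 = -5(t + 6), we have |(-5t + 7) − 37| = 5|t + 6|.
Thus it suffices that |t + 6| < ε/5.
Choosing δ = ε/5 gives |(-5t + 7) − 37| = 5|t + 6| < ε whenever |t + 6| < δ.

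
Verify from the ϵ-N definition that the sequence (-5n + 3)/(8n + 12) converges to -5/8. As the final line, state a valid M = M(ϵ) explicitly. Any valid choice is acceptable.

M = (21/16)/ϵ

Let ϵ > 0 be given. For n ≥ 1, |(-5n + 3)/(8n + 12) + 5/8| = |84|/(8(8n + 12)) = 84/(8(8n + 12)).
Since 8n + 12 ≥ 8n for n ≥ 1, this is ≤ 84/(8·8n) = (21/16)/n.
So |(-5n + 3)/(8n + 12) + 5/8| < ϵ whenever n > (21/16)/ϵ.
Take M = (21/16)/ϵ. If n > M then |(-5n + 3)/(8n + 12) + 5/8| ≤ (21/16)/n < ϵ.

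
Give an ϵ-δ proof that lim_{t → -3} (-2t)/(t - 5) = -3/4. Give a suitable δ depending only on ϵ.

δ = min(4, (16/5)ϵ)

Suppose ϵ > 0. We want δ > 0 with 0 < |t + 3| < δ ⇒ |(-2t)/(t - 5) + 3/4| < ϵ.
Combining over a common denominator, (-2t)/(t - 5) + 3/4 = [(-2t)·(-8) − 6·(t - 5)] / [(-8)·(t - 5)] = 10(t + 3) / ((-8)(t - 5)).
So |(-2t)/(t - 5) + 3/4| = 10|t + 3| / (8·|t − 5|).
Restrict δ ≤ 4. Then |t + 3| < 4 gives |t − 5| = |(t + 3) + (-8)| ≥ 8 − 4 = 4.
Hence |(-2t)/(t - 5) + 3/4| < 10|t + 3|/(8·4) = (5/16)|t + 3|, which is < ϵ once |t + 3| < (16/5)ϵ.
Take δ = min(4, (16/5)ϵ). Then 0 < |t + 3| < δ forces both bounds, so |(-2t)/(t - 5) + 3/4| < ϵ.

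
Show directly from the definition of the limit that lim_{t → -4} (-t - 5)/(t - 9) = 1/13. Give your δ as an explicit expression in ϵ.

δ = min(13/2, (169/28)ϵ)

Let ϵ > 0 be given. We want δ > 0 with 0 < |t + 4| < δ ⇒ |(-t - 5)/(t - 9) − (1/13)| < ϵ.
Combining over a common denominator, (-t - 5)/(t - 9) − (1/13) = [(-t - 5)·(-13) − (-1)·(t - 9)] / [(-13)·(t - 9)] = 14(t + 4) / ((-13)(t - 9)).
So |(-t - 5)/(t - 9) − (1/13)| = 14|t + 4| / (13·|t − 9|).
Restrict δ ≤ 13/2. Then |t + 4| < 13/2 gives |t − 9| = |(t + 4) + (-13)| ≥ 13 − 13/2 = 13/2.
Hence |(-t - 5)/(t - 9) − (1/13)| < 14|t + 4|/(13·(13/2)) = (28/169)|t + 4|, which is < ϵ once |t + 4| < (169/28)ϵ.
Take δ = min(13/2, (169/28)ϵ). Then 0 < |t + 4| < δ forces both bounds, so |(-t - 5)/(t - 9) − (1/13)| < ϵ.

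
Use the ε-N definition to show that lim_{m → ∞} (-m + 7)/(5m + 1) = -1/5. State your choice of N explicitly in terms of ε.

Let ε > 0. For m ≥ 1, |(-m + 7)/(5m + 1) + 1/5| = |36|/(5(5m + 1)) = 36/(5(5m + 1)).
Since 5m + 1 ≥ 5m for m ≥ 1, this is ≤ 36/(5·5m) = (36/25)/m.
So |(-m + 7)/(5m + 1) + 1/5| < ε whenever m > (36/25)/ε.
Take N = (36/25)/ε. If m > N then |(-m + 7)/(5m + 1) + 1/5| ≤ (36/25)/m < ε.

N = (36/25)/ε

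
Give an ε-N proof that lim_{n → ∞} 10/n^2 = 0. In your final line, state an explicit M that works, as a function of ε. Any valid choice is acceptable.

Fix ε > 0. For n ≥ 1, |10/n^2 − 0| = 10/n^2.
10/n^2 < ε ⇔ n^2 > 10/ε ⇔ n > (10/ε)^{1/2}.
Take M = (10/ε)^{1/2}. Then n > M implies 10/n^2 < ε.

M = (10/ε)^{1/2}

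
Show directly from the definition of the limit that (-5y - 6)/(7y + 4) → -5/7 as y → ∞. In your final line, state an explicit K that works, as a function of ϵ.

Suppose ϵ > 0. We seek K > 0 such that y > K implies |(-5y - 6)/(7y + 4) + 5/7| < ϵ.
(-5y - 6)/(7y + 4) + 5/7 = (7(-5y - 6) − (-5)(7y + 4)) / (7(7y + 4)) = -22/(7(7y + 4)).
For y > 0 we have 7y + 4 > 7y, so |(-5y - 6)/(7y + 4) + 5/7| = 22/(7(7y + 4)) < 22/(7·7y) = (22/49)/y.
Thus |(-5y - 6)/(7y + 4) + 5/7| < ϵ whenever y > (22/49)/ϵ.
Take K = (22/49)/ϵ. If y > K then |(-5y - 6)/(7y + 4) + 5/7| < (22/49)/y < ϵ.

K = (22/49)/ϵ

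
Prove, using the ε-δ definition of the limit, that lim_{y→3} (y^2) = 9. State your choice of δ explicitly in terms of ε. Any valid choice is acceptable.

δ = min(2, ε/8)

Let ε > 0. We seek δ > 0 with 0 < |y − 3| < δ ⇒ |y^2 − 9| < ε.
Factor: y^2 − 9 = (y − 3)(y + 3), so |y^2 − 9| = |y − 3|·|y + 3|.
Restrict δ ≤ 2. Then |y − 3| < 2 gives |y| < 5, so by the triangle inequality |y + 3| ≤ 5 + 3 = 8.
Hence |y^2 − 9| ≤ 8|y − 3|, which is < ε once |y − 3| < ε/8.
Take δ = min(2, ε/8). If 0 < |y − 3| < δ then both bounds hold and |y^2 − 9| ≤ 8|y − 3| < 8·(ε/8) = ε.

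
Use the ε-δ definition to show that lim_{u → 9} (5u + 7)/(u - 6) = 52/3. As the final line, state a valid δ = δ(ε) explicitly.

Suppose ε > 0. We want δ > 0 with 0 < |u − 9| < δ ⇒ |(5u + 7)/(u - 6) − (52/3)| < ε.
Combining over a common denominator, (5u + 7)/(u - 6) − (52/3) = [(5u + 7)·3 − 52·(u - 6)] / [3·(u - 6)] = -37(u − 9) / (3(u - 6)).
So |(5u + 7)/(u - 6) − (52/3)| = 37|u − 9| / (3·|u − 6|).
Restrict δ ≤ 3/2. Then |u − 9| < 3/2 gives |u − 6| = |(u − 9) + 3| ≥ 3 − 3/2 = 3/2.
Hence |(5u + 7)/(u - 6) − (52/3)| < 37|u − 9|/(3·(3/2)) = (74/9)|u − 9|, which is < ε once |u − 9| < (9/74)ε.
Take δ = min(3/2, (9/74)ε). Then 0 < |u − 9| < δ forces both bounds, so |(5u + 7)/(u - 6) − (52/3)| < ε.

δ = min(3/2, (9/74)ε)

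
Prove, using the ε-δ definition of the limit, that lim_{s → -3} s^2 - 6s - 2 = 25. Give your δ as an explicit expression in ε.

δ = min(1, ε/13)

Let ε > 0. We want δ > 0 such that 0 < |s + 3| < δ implies |(s^2 - 6s - 2) − 25| < ε.
(s^2 - 6s - 2) − 25 = s^2 - 6s - 27 = (s + 3)(s - 9).
So |(s^2 - 6s - 2) − 25| = |s + 3|·|s - 9|.
Assume first that |s + 3| < 1, so |s| < 4. Then |s - 9| ≤ 4 + 9 = 13.
Hence |(s^2 - 6s - 2) − 25| ≤ 13|s + 3| < ε provided |s + 3| < ε/13.
Take δ = min(1, ε/13). Then 0 < |s + 3| < δ gives both |s + 3| < 1 and |s + 3| < ε/13, so |(s^2 - 6s - 2) − 25| < ε.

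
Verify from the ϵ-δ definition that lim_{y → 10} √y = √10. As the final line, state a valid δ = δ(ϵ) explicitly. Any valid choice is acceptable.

δ = min(10, √10·ϵ)

Let ϵ > 0 be given. We want δ > 0 such that 0 < |y − 10| < δ implies |√y − √10| < ϵ.
Multiplying by the conjugate, |√y − √10| = |y − 10|/(√y + √10).
Restrict δ ≤ 10 so that |y − 10| < 10 forces y > 0, and then √y + √10 > √10.
Hence |√y − √10| < |y − 10|/√10, which is < ϵ once |y − 10| < √10·ϵ.
Take δ = min(10, √10·ϵ). If 0 < |y − 10| < δ then y > 0 and |√y − √10| < |y − 10|/√10 < ϵ.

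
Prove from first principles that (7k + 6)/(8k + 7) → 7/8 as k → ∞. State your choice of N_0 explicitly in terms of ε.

Let ε > 0 be given. For k ≥ 1, |(7k + 6)/(8k + 7) − (7/8)| = |-1|/(8(8k + 7)) = 1/(8(8k + 7)).
Since 8k + 7 ≥ 8k for k ≥ 1, this is ≤ 1/(8·8k) = (1/64)/k.
So |(7k + 6)/(8k + 7) − (7/8)| < ε whenever k > (1/64)/ε.
Take N_0 = (1/64)/ε. If k > N_0 then |(7k + 6)/(8k + 7) − (7/8)| ≤ (1/64)/k < ε.

N_0 = (1/64)/ε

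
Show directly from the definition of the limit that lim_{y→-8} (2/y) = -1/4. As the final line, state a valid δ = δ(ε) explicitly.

Fix ε > 0. We seek δ > 0 such that 0 < |y + 8| < δ implies |2/y + 1/4| < ε.
|2/y + 1/4| = 2·|-8 − y|/(8·|y|) = 2|y + 8|/(8|y|).
Restrict δ ≤ 4. Then |y + 8| < 4 gives |y| > 4, so 8|y| > 32.
Then |2/y + 1/4| < 2|y + 8|/32, which is < ε when |y + 8| < 16ε.
Take δ = min(4, 16ε). Then 0 < |y + 8| < δ gives both |y + 8| < 4 and |y + 8| < 16ε, so |2/y + 1/4| < ε.

δ = min(4, 16ε)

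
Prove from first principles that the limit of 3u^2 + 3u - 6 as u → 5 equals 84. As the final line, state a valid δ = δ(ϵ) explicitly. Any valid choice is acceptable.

Suppose ϵ > 0. We want δ > 0 such that 0 < |u − 5| < δ implies |(3u^2 + 3u - 6) − 84| < ϵ.
(3u^2 + 3u - 6) − 84 = 3u^2 + 3u - 90 = (u − 5)(3u + 18).
So |(3u^2 + 3u - 6) − 84| = |u − 5|·|3u + 18|.
Assume first that |u − 5| < 2, so |u| < 7. Then |3u + 18| ≤ 3·7 + 18 = 39.
Hence |(3u^2 + 3u - 6) − 84| ≤ 39|u − 5| < ϵ provided |u − 5| < ϵ/39.
Choosing δ = min(2, ϵ/39) ensures both conditions, hence |(3u^2 + 3u - 6) − 84| < ϵ.

δ = min(2, ϵ/39)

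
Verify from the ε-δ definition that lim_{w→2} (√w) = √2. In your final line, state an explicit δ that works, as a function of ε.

δ = min(2, √2·ε)

Suppose ε > 0. We want δ > 0 such that 0 < |w − 2| < δ implies |√w − √2| < ε.
Rationalise: √w − √2 = (w − 2)/(√w + √2), so |√w − √2| = |w − 2|/(√w + √2).
Restrict δ ≤ 2 so that |w − 2| < 2 forces w > 0, and then √w + √2 > √2.
Hence |√w − √2| < |w − 2|/√2, which is < ε once |w − 2| < √2·ε.
Take δ = min(2, √2·ε). If 0 < |w − 2| < δ then w > 0 and |√w − √2| < |w − 2|/√2 < ε.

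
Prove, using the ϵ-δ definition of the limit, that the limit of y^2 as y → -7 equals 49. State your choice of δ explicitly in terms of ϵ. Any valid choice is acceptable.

δ = min(1, ϵ/15)

Suppose ϵ > 0. We seek δ > 0 with 0 < |y + 7| < δ ⇒ |y^2 − 49| < ϵ.
Factor: y^2 − 49 = (y + 7)(y - 7), so |y^2 − 49| = |y + 7|·|y - 7|.
Impose δ ≤ 1 so that |y| < 8; then |y - 7| ≤ 15.
Hence |y^2 − 49| ≤ 15|y + 7|, which is < ϵ once |y + 7| < ϵ/15.
Take δ = min(1, ϵ/15). If 0 < |y + 7| < δ then both bounds hold and |y^2 − 49| ≤ 15|y + 7| < 15·(ϵ/15) = ϵ.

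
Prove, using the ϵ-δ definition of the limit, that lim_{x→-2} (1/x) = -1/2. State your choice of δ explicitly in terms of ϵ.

Let ϵ > 0 be given. We seek δ > 0 such that 0 < |x + 2| < δ implies |1/x + 1/2| < ϵ.
|1/x + 1/2| = |-2 − x|/(2·|x|) = |x + 2|/(2|x|).
Require δ ≤ 1 so that |x| > 2 − 1 = 1, hence 2|x| > 2.
Then |1/x + 1/2| < |x + 2|/2, which is < ϵ when |x + 2| < 2ϵ.
Take δ = min(1, 2ϵ). Then 0 < |x + 2| < δ gives both |x + 2| < 1 and |x + 2| < 2ϵ, so |1/x + 1/2| < ϵ.

δ = min(1, 2ϵ)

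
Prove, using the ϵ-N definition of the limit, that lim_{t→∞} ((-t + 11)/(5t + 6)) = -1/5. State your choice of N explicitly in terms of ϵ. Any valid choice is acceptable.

N = (61/25)/ϵ

Suppose ϵ > 0. We seek N > 0 such that t > N implies |(-t + 11)/(5t + 6) + 1/5| < ϵ.
(-t + 11)/(5t + 6) + 1/5 = (5(-t + 11) − (-1)(5t + 6)) / (5(5t + 6)) = 61/(5(5t + 6)).
For t > 0 we have 5t + 6 > 5t, so |(-t + 11)/(5t + 6) + 1/5| = 61/(5(5t + 6)) < 61/(5·5t) = (61/25)/t.
Thus |(-t + 11)/(5t + 6) + 1/5| < ϵ whenever t > (61/25)/ϵ.
Take N = (61/25)/ϵ. If t > N then |(-t + 11)/(5t + 6) + 1/5| < (61/25)/t < ϵ.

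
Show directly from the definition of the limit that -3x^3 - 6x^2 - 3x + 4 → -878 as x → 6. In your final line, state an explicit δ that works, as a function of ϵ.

Fix ϵ > 0. We want δ > 0 such that 0 < |x − 6| < δ implies |(-3x^3 - 6x^2 - 3x + 4) + 878| < ϵ.
(-3x^3 - 6x^2 - 3x + 4) + 878 = -3x^3 - 6x^2 - 3x + 882 = (x − 6)(-3x^2 - 24x - 147).
So |(-3x^3 - 6x^2 - 3x + 4) + 878| = |x − 6|·|-3x^2 - 24x - 147|.
Require δ ≤ 1. Then |x − 6| < 1 gives |x| < 7, and by the triangle inequality |-3x^2 - 24x - 147| ≤ 3·7^2 + 24·7 + 147 = 462.
Hence |(-3x^3 - 6x^2 - 3x + 4) + 878| ≤ 462|x − 6| < ϵ provided |x − 6| < ϵ/462.
Take δ = min(1, ϵ/462). Then 0 < |x − 6| < δ gives both |x − 6| < 1 and |x − 6| < ϵ/462, so |(-3x^3 - 6x^2 - 3x + 4) + 878| < ϵ.

δ = min(1, ϵ/462)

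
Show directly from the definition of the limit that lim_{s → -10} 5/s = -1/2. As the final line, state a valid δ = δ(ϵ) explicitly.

Let ϵ > 0 be given. We seek δ > 0 such that 0 < |s + 10| < δ implies |5/s + 1/2| < ϵ.
|5/s + 1/2| = 5·|-10 − s|/(10·|s|) = 5|s + 10|/(10|s|).
Require δ ≤ 5 so that |s| > 10 − 5 = 5, hence 10|s| > 50.
Then |5/s + 1/2| < 5|s + 10|/50, which is < ϵ when |s + 10| < 10ϵ.
Take δ = min(5, 10ϵ). Then 0 < |s + 10| < δ gives both |s + 10| < 5 and |s + 10| < 10ϵ, so |5/s + 1/2| < ϵ.

δ = min(5, 10ϵ)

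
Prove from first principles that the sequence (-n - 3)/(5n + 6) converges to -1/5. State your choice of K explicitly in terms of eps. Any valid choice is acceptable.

Let eps > 0 be given. For n ≥ 1, |(-n - 3)/(5n + 6) + 1/5| = |-9|/(5(5n + 6)) = 9/(5(5n + 6)).
Since 5n + 6 ≥ 5n for n ≥ 1, this is ≤ 9/(5·5n) = (9/25)/n.
So |(-n - 3)/(5n + 6) + 1/5| < eps whenever n > (9/25)/eps.
Take K = (9/25)/eps. If n > K then |(-n - 3)/(5n + 6) + 1/5| ≤ (9/25)/n < eps.

K = (9/25)/eps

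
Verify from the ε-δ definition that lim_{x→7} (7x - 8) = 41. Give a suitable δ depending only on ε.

Let ε > 0 be given. We need δ > 0 so that 0 < |x − 7| < δ implies |(7x - 8) − 41| < ε.
Since (7x - 8) − 41 = 7(x − 7), we have |(7x - 8) − 41| = 7|x − 7|.
Thus it suffices that |x − 7| < ε/7.
Choosing δ = ε/7 gives |(7x - 8) − 41| = 7|x − 7| < ε whenever |x − 7| < δ.

δ = ε/7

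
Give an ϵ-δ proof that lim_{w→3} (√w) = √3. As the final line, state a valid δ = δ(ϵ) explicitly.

Let ϵ > 0. We want δ > 0 such that 0 < |w − 3| < δ implies |√w − √3| < ϵ.
Multiplying by the conjugate, |√w − √3| = |w − 3|/(√w + √3).
Restrict δ ≤ 3 so that |w − 3| < 3 forces w > 0, and then √w + √3 > √3.
Hence |√w − √3| < |w − 3|/√3, which is < ϵ once |w − 3| < √3·ϵ.
Take δ = min(3, √3·ϵ). If 0 < |w − 3| < δ then w > 0 and |√w − √3| < |w − 3|/√3 < ϵ.

δ = min(3, √3·ϵ)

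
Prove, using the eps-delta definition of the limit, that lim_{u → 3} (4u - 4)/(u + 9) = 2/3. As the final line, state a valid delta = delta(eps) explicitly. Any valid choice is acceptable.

delta = min(6, (9/5)eps)

Let eps > 0. We want delta > 0 with 0 < |u − 3| < delta ⇒ |(4u - 4)/(u + 9) − (2/3)| < eps.
Combining over a common denominator, (4u - 4)/(u + 9) − (2/3) = [(4u - 4)·12 − 8·(u + 9)] / [12·(u + 9)] = 40(u − 3) / (12(u + 9)).
So |(4u - 4)/(u + 9) − (2/3)| = 40|u − 3| / (12·|u + 9|).
Require delta ≤ 6, so |u + 9| ≥ |12| − |u − 3| > 12 − 6 = 6.
Hence |(4u - 4)/(u + 9) − (2/3)| < 40|u − 3|/(12·6) = (5/9)|u − 3|, which is < eps once |u − 3| < (9/5)eps.
Take delta = min(6, (9/5)eps). Then 0 < |u − 3| < delta forces both bounds, so |(4u - 4)/(u + 9) − (2/3)| < eps.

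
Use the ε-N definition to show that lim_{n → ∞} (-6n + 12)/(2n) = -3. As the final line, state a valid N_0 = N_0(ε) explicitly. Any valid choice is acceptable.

Fix ε > 0. For n ≥ 1, |(-6n + 12)/(2n) + 3| = |24|/(2(2n)) = 24/(2(2n)).
Since 2n ≥ 2n for n ≥ 1, this is ≤ 24/(2·2n) = 6/n.
So |(-6n + 12)/(2n) + 3| < ε whenever n > 6/ε.
Take N_0 = 6/ε. If n > N_0 then |(-6n + 12)/(2n) + 3| ≤ 6/n < ε.

N_0 = 6/ε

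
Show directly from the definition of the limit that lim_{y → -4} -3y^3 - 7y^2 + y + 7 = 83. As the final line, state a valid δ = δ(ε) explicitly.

Suppose ε > 0. We want δ > 0 such that 0 < |y + 4| < δ implies |(-3y^3 - 7y^2 + y + 7) − 83| < ε.
(-3y^3 - 7y^2 + y + 7) − 83 = -3y^3 - 7y^2 + y - 76 = (y + 4)(-3y^2 + 5y - 19).
So |(-3y^3 - 7y^2 + y + 7) − 83| = |y + 4|·|-3y^2 + 5y - 19|.
Require δ ≤ 1. Then |y + 4| < 1 gives |y| < 5, and by the triangle inequality |-3y^2 + 5y - 19| ≤ 3·5^2 + 5·5 + 19 = 119.
Hence |(-3y^3 - 7y^2 + y + 7) − 83| ≤ 119|y + 4| < ε provided |y + 4| < ε/119.
Take δ = min(1, ε/119). Then 0 < |y + 4| < δ gives both |y + 4| < 1 and |y + 4| < ε/119, so |(-3y^3 - 7y^2 + y + 7) − 83| < ε.

δ = min(1, ε/119)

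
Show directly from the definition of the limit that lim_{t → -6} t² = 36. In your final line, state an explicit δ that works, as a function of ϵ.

Fix ϵ > 0. We seek δ > 0 with 0 < |t + 6| < δ ⇒ |t² − 36| < ϵ.
Factor: t² − 36 = (t + 6)(t - 6), so |t² − 36| = |t + 6|·|t - 6|.
Impose δ ≤ 1 so that |t| < 7; then |t - 6| ≤ 13.
Hence |t² − 36| ≤ 13|t + 6|, which is < ϵ once |t + 6| < ϵ/13.
Take δ = min(1, ϵ/13). If 0 < |t + 6| < δ then both bounds hold and |t² − 36| ≤ 13|t + 6| < 13·(ϵ/13) = ϵ.

δ = min(1, ϵ/13)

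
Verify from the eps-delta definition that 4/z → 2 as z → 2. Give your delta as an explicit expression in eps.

delta = min(1, (1/2)eps)

Let eps > 0 be given. We seek delta > 0 such that 0 < |z − 2| < delta implies |4/z − 2| < eps.
|4/z − 2| = 4·|2 − z|/(2·|z|) = 4|z − 2|/(2|z|).
Restrict delta ≤ 1. Then |z − 2| < 1 gives |z| > 1, so 2|z| > 2.
Then |4/z − 2| < 4|z − 2|/2, which is < eps when |z − 2| < (1/2)eps.
Take delta = min(1, (1/2)eps). Then 0 < |z − 2| < delta gives both |z − 2| < 1 and |z − 2| < (1/2)eps, so |4/z − 2| < eps.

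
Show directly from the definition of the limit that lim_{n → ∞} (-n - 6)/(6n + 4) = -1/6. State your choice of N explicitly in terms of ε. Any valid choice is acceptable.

Suppose ε > 0. For n ≥ 1, |(-n - 6)/(6n + 4) + 1/6| = |-32|/(6(6n + 4)) = 32/(6(6n + 4)).
Since 6n + 4 ≥ 6n for n ≥ 1, this is ≤ 32/(6·6n) = (8/9)/n.
So |(-n - 6)/(6n + 4) + 1/6| < ε whenever n > (8/9)/ε.
Take N = (8/9)/ε. If n > N then |(-n - 6)/(6n + 4) + 1/6| ≤ (8/9)/n < ε.

N = (8/9)/ε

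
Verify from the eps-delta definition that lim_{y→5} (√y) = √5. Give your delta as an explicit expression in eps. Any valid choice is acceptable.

Let eps > 0. We want delta > 0 such that 0 < |y − 5| < delta implies |√y − √5| < eps.
Multiplying by the conjugate, |√y − √5| = |y − 5|/(√y + √5).
Restrict delta ≤ 5 so that |y − 5| < 5 forces y > 0, and then √y + √5 > √5.
Hence |√y − √5| < |y − 5|/√5, which is < eps once |y − 5| < √5·eps.
Take delta = min(5, √5·eps). If 0 < |y − 5| < delta then y > 0 and |√y − √5| < |y − 5|/√5 < eps.

delta = min(5, √5·eps)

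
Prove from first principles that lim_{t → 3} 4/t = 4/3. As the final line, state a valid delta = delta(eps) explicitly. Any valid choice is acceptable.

Let eps > 0. We seek delta > 0 such that 0 < |t − 3| < delta implies |4/t − (4/3)| < eps.
|4/t − (4/3)| = 4·|3 − t|/(3·|t|) = 4|t − 3|/(3|t|).
Require delta ≤ 3/2 so that |t| > 3 − 3/2 = 3/2, hence 3|t| > 9/2.
Then |4/t − (4/3)| < 4|t − 3|/(9/2), which is < eps when |t − 3| < (9/8)eps.
Take delta = min(3/2, (9/8)eps). Then 0 < |t − 3| < delta gives both |t − 3| < 3/2 and |t − 3| < (9/8)eps, so |4/t − (4/3)| < eps.

delta = min(3/2, (9/8)eps)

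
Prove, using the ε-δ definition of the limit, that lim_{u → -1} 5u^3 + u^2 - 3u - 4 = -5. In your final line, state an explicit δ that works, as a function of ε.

δ = min(1, ε/29)

Fix ε > 0. We want δ > 0 such that 0 < |u + 1| < δ implies |(5u^3 + u^2 - 3u - 4) + 5| < ε.
(5u^3 + u^2 - 3u - 4) + 5 = 5u^3 + u^2 - 3u + 1 = (u + 1)(5u^2 - 4u + 1).
So |(5u^3 + u^2 - 3u - 4) + 5| = |u + 1|·|5u^2 - 4u + 1|.
Assume first that |u + 1| < 1, so |u| < 2. Then |5u^2 - 4u + 1| ≤ 5·2^2 + 4·2 + 1 = 29.
Hence |(5u^3 + u^2 - 3u - 4) + 5| ≤ 29|u + 1| < ε provided |u + 1| < ε/29.
Choosing δ = min(1, ε/29) ensures both conditions, hence |(5u^3 + u^2 - 3u - 4) + 5| < ε.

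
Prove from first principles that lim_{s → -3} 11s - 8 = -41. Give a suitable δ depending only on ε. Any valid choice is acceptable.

δ = ε/11

Let ε > 0 be given. We need δ > 0 so that 0 < |s + 3| < δ implies |(11s - 8) + 41| < ε.
Since (11s - 8) + 41 = 11(s + 3), we have |(11s - 8) + 41| = 11|s + 3|.
Thus it suffices that |s + 3| < ε/11.
Take δ = ε/11. If 0 < |s + 3| < δ then |(11s - 8) + 41| = 11|s + 3| < 11·(ε/11) = ε.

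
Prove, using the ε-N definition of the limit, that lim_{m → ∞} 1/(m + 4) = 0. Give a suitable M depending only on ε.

M = 1/ε

Let ε > 0 be given. For m ≥ 1, |1/(m + 4) − 0| = 1/(m + 4) ≤ 1/m.
We need 1/m < ε, i.e. m > 1/ε.
Take M = 1/ε. If m > M then |1/(m + 4)| ≤ 1/m < ε.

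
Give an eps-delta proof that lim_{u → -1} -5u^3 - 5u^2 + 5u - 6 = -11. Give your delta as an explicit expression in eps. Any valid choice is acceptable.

Fix eps > 0. We want delta > 0 such that 0 < |u + 1| < delta implies |(-5u^3 - 5u^2 + 5u - 6) + 11| < eps.
(-5u^3 - 5u^2 + 5u - 6) + 11 = -5u^3 - 5u^2 + 5u + 5 = (u + 1)(-5u^2 + 5).
So |(-5u^3 - 5u^2 + 5u - 6) + 11| = |u + 1|·|-5u^2 + 5|.
Require delta ≤ 1. Then |u + 1| < 1 gives |u| < 2, and by the triangle inequality |-5u^2 + 5| ≤ 5·2^2 + 5 = 25.
Hence |(-5u^3 - 5u^2 + 5u - 6) + 11| ≤ 25|u + 1| < eps provided |u + 1| < eps/25.
Choosing delta = min(1, eps/25) ensures both conditions, hence |(-5u^3 - 5u^2 + 5u - 6) + 11| < eps.

delta = min(1, eps/25)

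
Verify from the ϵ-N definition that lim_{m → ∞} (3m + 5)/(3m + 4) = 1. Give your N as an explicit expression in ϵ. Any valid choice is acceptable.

N = (1/3)/ϵ

Fix ϵ > 0. For m ≥ 1, |(3m + 5)/(3m + 4) − 1| = |3|/(3(3m + 4)) = 3/(3(3m + 4)).
Since 3m + 4 ≥ 3m for m ≥ 1, this is ≤ 3/(3·3m) = (1/3)/m.
So |(3m + 5)/(3m + 4) − 1| < ϵ whenever m > (1/3)/ϵ.
Take N = (1/3)/ϵ. If m > N then |(3m + 5)/(3m + 4) − 1| ≤ (1/3)/m < ϵ.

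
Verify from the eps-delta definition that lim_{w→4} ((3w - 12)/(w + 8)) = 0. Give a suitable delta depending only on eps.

Let eps > 0 be given. We want delta > 0 with 0 < |w − 4| < delta ⇒ |(3w - 12)/(w + 8) − 0| < eps.
Combining over a common denominator, (3w - 12)/(w + 8) − 0 = [(3w - 12)·12 − 0·(w + 8)] / [12·(w + 8)] = 36(w − 4) / (12(w + 8)).
So |(3w - 12)/(w + 8) − 0| = 36|w − 4| / (12·|w + 8|).
Restrict delta ≤ 6. Then |w − 4| < 6 gives |w + 8| = |(w − 4) + 12| ≥ 12 − 6 = 6.
Hence |(3w - 12)/(w + 8) − 0| < 36|w − 4|/(12·6) = (1/2)|w − 4|, which is < eps once |w − 4| < 2eps.
Take delta = min(6, 2eps). Then 0 < |w − 4| < delta forces both bounds, so |(3w - 12)/(w + 8) − 0| < eps.

delta = min(6, 2eps)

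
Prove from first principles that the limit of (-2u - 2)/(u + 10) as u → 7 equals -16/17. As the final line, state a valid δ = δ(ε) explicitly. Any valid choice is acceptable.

Let ε > 0. We want δ > 0 with 0 < |u − 7| < δ ⇒ |(-2u - 2)/(u + 10) + 16/17| < ε.
Combining over a common denominator, (-2u - 2)/(u + 10) + 16/17 = [(-2u - 2)·17 − (-16)·(u + 10)] / [17·(u + 10)] = -18(u − 7) / (17(u + 10)).
So |(-2u - 2)/(u + 10) + 16/17| = 18|u − 7| / (17·|u + 10|).
Restrict δ ≤ 17/2. Then |u − 7| < 17/2 gives |u + 10| = |(u − 7) + 17| ≥ 17 − 17/2 = 17/2.
Hence |(-2u - 2)/(u + 10) + 16/17| < 18|u − 7|/(17·(17/2)) = (36/289)|u − 7|, which is < ε once |u − 7| < (289/36)ε.
Take δ = min(17/2, (289/36)ε). Then 0 < |u − 7| < δ forces both bounds, so |(-2u - 2)/(u + 10) + 16/17| < ε.

δ = min(17/2, (289/36)ε)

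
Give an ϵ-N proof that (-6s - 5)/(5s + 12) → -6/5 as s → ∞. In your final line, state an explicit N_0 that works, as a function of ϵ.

Suppose ϵ > 0. We seek N_0 > 0 such that s > N_0 implies |(-6s - 5)/(5s + 12) + 6/5| < ϵ.
(-6s - 5)/(5s + 12) + 6/5 = (5(-6s - 5) − (-6)(5s + 12)) / (5(5s + 12)) = 47/(5(5s + 12)).
For s > 0 we have 5s + 12 > 5s, so |(-6s - 5)/(5s + 12) + 6/5| = 47/(5(5s + 12)) < 47/(5·5s) = (47/25)/s.
Thus |(-6s - 5)/(5s + 12) + 6/5| < ϵ whenever s > (47/25)/ϵ.
Take N_0 = (47/25)/ϵ. If s > N_0 then |(-6s - 5)/(5s + 12) + 6/5| < (47/25)/s < ϵ.

N_0 = (47/25)/ϵ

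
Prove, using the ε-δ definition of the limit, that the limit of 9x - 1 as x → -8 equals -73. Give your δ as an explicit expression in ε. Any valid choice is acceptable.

Suppose ε > 0. We need δ > 0 so that 0 < |x + 8| < δ implies |(9x - 1) + 73| < ε.
|(9x - 1) + 73| = |9x + 72| = 9|x + 8|.
Thus it suffices that |x + 8| < ε/9.
Choosing δ = ε/9 gives |(9x - 1) + 73| = 9|x + 8| < ε whenever |x + 8| < δ.

δ = ε/9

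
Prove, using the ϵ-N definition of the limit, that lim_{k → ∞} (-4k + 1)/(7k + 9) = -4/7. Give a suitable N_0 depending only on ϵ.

N_0 = (43/49)/ϵ

Fix ϵ > 0. For k ≥ 1, |(-4k + 1)/(7k + 9) + 4/7| = |43|/(7(7k + 9)) = 43/(7(7k + 9)).
Since 7k + 9 ≥ 7k for k ≥ 1, this is ≤ 43/(7·7k) = (43/49)/k.
So |(-4k + 1)/(7k + 9) + 4/7| < ϵ whenever k > (43/49)/ϵ.
Take N_0 = (43/49)/ϵ. If k > N_0 then |(-4k + 1)/(7k + 9) + 4/7| ≤ (43/49)/k < ϵ.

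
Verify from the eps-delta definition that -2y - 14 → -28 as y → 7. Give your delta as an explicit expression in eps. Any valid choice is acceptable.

Let eps > 0 be given. We need delta > 0 so that 0 < |y − 7| < delta implies |(-2y - 14) + 28| < eps.
Since (-2y - 14) + 28 = -2(y − 7), we have |(-2y - 14) + 28| = 2|y − 7|.
Thus it suffices that |y − 7| < eps/2.
Take delta = eps/2. If 0 < |y − 7| < delta then |(-2y - 14) + 28| = 2|y − 7| < 2·(eps/2) = eps.

delta = eps/2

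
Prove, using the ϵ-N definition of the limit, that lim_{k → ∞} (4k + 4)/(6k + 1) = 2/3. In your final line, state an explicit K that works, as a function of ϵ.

Fix ϵ > 0. For k ≥ 1, |(4k + 4)/(6k + 1) − (2/3)| = |20|/(6(6k + 1)) = 20/(6(6k + 1)).
Since 6k + 1 ≥ 6k for k ≥ 1, this is ≤ 20/(6·6k) = (5/9)/k.
So |(4k + 4)/(6k + 1) − (2/3)| < ϵ whenever k > (5/9)/ϵ.
Take K = (5/9)/ϵ. If k > K then |(4k + 4)/(6k + 1) − (2/3)| ≤ (5/9)/k < ϵ.

K = (5/9)/ϵ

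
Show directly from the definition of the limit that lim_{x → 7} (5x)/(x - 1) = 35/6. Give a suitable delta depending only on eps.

Fix eps > 0. We want delta > 0 with 0 < |x − 7| < delta ⇒ |(5x)/(x - 1) − (35/6)| < eps.
Combining over a common denominator, (5x)/(x - 1) − (35/6) = [(5x)·6 − 35·(x - 1)] / [6·(x - 1)] = -5(x − 7) / (6(x - 1)).
So |(5x)/(x - 1) − (35/6)| = 5|x − 7| / (6·|x − 1|).
Require delta ≤ 3, so |x − 1| ≥ |6| − |x − 7| > 6 − 3 = 3.
Hence |(5x)/(x - 1) − (35/6)| < 5|x − 7|/(6·3) = (5/18)|x − 7|, which is < eps once |x − 7| < (18/5)eps.
Take delta = min(3, (18/5)eps). Then 0 < |x − 7| < delta forces both bounds, so |(5x)/(x - 1) − (35/6)| < eps.

delta = min(3, (18/5)eps)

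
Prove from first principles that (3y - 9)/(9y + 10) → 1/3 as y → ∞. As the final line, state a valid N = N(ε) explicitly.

Fix ε > 0. We seek N > 0 such that y > N implies |(3y - 9)/(9y + 10) − (1/3)| < ε.
(3y - 9)/(9y + 10) − (1/3) = (9(3y - 9) − 3(9y + 10)) / (9(9y + 10)) = -111/(9(9y + 10)).
For y > 0 we have 9y + 10 > 9y, so |(3y - 9)/(9y + 10) − (1/3)| = 111/(9(9y + 10)) < 111/(9·9y) = (37/27)/y.
Thus |(3y - 9)/(9y + 10) − (1/3)| < ε whenever y > (37/27)/ε.
Take N = (37/27)/ε. If y > N then |(3y - 9)/(9y + 10) − (1/3)| < (37/27)/y < ε.

N = (37/27)/ε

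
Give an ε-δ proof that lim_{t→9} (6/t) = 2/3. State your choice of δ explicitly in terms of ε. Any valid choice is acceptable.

Suppose ε > 0. We seek δ > 0 such that 0 < |t − 9| < δ implies |6/t − (2/3)| < ε.
|6/t − (2/3)| = 6·|9 − t|/(9·|t|) = 6|t − 9|/(9|t|).
Require δ ≤ 9/2 so that |t| > 9 − 9/2 = 9/2, hence 9|t| > 81/2.
Then |6/t − (2/3)| < 6|t − 9|/(81/2), which is < ε when |t − 9| < (27/4)ε.
Take δ = min(9/2, (27/4)ε). Then 0 < |t − 9| < δ gives both |t − 9| < 9/2 and |t − 9| < (27/4)ε, so |6/t − (2/3)| < ε.

δ = min(9/2, (27/4)ε)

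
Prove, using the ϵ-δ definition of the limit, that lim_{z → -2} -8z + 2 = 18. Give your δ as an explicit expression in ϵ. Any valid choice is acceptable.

Suppose ϵ > 0. We need δ > 0 so that 0 < |z + 2| < δ implies |(-8z + 2) − 18| < ϵ.
|(-8z + 2) − 18| = |-8z - 16| = 8|z + 2|.
So 8|z + 2| < ϵ exactly when |z + 2| < ϵ/8.
Take δ = ϵ/8. If 0 < |z + 2| < δ then |(-8z + 2) − 18| = 8|z + 2| < 8·(ϵ/8) = ϵ.

δ = ϵ/8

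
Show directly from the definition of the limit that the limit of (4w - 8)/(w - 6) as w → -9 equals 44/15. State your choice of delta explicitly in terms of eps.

delta = min(15/2, (225/32)eps)

Suppose eps > 0. We want delta > 0 with 0 < |w + 9| < delta ⇒ |(4w - 8)/(w - 6) − (44/15)| < eps.
Combining over a common denominator, (4w - 8)/(w - 6) − (44/15) = [(4w - 8)·(-15) − (-44)·(w - 6)] / [(-15)·(w - 6)] = -16(w + 9) / ((-15)(w - 6)).
So |(4w - 8)/(w - 6) − (44/15)| = 16|w + 9| / (15·|w − 6|).
Restrict delta ≤ 15/2. Then |w + 9| < 15/2 gives |w − 6| = |(w + 9) + (-15)| ≥ 15 − 15/2 = 15/2.
Hence |(4w - 8)/(w - 6) − (44/15)| < 16|w + 9|/(15·(15/2)) = (32/225)|w + 9|, which is < eps once |w + 9| < (225/32)eps.
Take delta = min(15/2, (225/32)eps). Then 0 < |w + 9| < delta forces both bounds, so |(4w - 8)/(w - 6) − (44/15)| < eps.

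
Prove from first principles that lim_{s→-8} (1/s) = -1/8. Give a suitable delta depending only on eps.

Let eps > 0. We seek delta > 0 such that 0 < |s + 8| < delta implies |1/s + 1/8| < eps.
|1/s + 1/8| = |-8 − s|/(8·|s|) = |s + 8|/(8|s|).
Require delta ≤ 4 so that |s| > 8 − 4 = 4, hence 8|s| > 32.
Then |1/s + 1/8| < |s + 8|/32, which is < eps when |s + 8| < 32eps.
Take delta = min(4, 32eps). Then 0 < |s + 8| < delta gives both |s + 8| < 4 and |s + 8| < 32eps, so |1/s + 1/8| < eps.

delta = min(4, 32eps)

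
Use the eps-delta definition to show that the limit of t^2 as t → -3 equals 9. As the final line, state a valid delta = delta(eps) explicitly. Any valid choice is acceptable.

delta = min(1, eps/7)

Suppose eps > 0. We seek delta > 0 with 0 < |t + 3| < delta ⇒ |t^2 − 9| < eps.
Factor: t^2 − 9 = (t + 3)(t - 3), so |t^2 − 9| = |t + 3|·|t - 3|.
Impose delta ≤ 1 so that |t| < 4; then |t - 3| ≤ 7.
Hence |t^2 − 9| ≤ 7|t + 3|, which is < eps once |t + 3| < eps/7.
Take delta = min(1, eps/7). If 0 < |t + 3| < delta then both bounds hold and |t^2 − 9| ≤ 7|t + 3| < 7·(eps/7) = eps.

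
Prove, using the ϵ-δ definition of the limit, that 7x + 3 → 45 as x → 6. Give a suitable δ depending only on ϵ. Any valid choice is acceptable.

Let ϵ > 0 be given. We need δ > 0 so that 0 < |x − 6| < δ implies |(7x + 3) − 45| < ϵ.
|(7x + 3) − 45| = |7x - 42| = 7|x − 6|.
Thus it suffices that |x − 6| < ϵ/7.
Choosing δ = ϵ/7 gives |(7x + 3) − 45| = 7|x − 6| < ϵ whenever |x − 6| < δ.

δ = ϵ/7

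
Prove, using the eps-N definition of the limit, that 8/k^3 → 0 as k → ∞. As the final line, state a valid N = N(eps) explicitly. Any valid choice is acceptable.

N = (8/eps)^{1/3}

Let eps > 0 be given. For k ≥ 1, |8/k^3 − 0| = 8/k^3.
8/k^3 < eps ⇔ k^3 > 8/eps ⇔ k > (8/eps)^{1/3}.
Take N = (8/eps)^{1/3}. Then k > N implies 8/k^3 < eps.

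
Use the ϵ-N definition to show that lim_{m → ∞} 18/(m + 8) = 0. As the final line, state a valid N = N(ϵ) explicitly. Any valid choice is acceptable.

Let ϵ > 0. For m ≥ 1, |18/(m + 8) − 0| = 18/(m + 8) ≤ 18/m.
We need 18/m < ϵ, i.e. m > 18/ϵ.
Take N = 18/ϵ. If m > N then |18/(m + 8)| ≤ 18/m < ϵ.

N = 18/ϵ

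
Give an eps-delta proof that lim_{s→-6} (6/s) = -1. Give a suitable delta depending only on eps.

Let eps > 0. We seek delta > 0 such that 0 < |s + 6| < delta implies |6/s + 1| < eps.
|6/s + 1| = 6·|-6 − s|/(6·|s|) = 6|s + 6|/(6|s|).
Restrict delta ≤ 3. Then |s + 6| < 3 gives |s| > 3, so 6|s| > 18.
Then |6/s + 1| < 6|s + 6|/18, which is < eps when |s + 6| < 3eps.
Take delta = min(3, 3eps). Then 0 < |s + 6| < delta gives both |s + 6| < 3 and |s + 6| < 3eps, so |6/s + 1| < eps.

delta = min(3, 3eps)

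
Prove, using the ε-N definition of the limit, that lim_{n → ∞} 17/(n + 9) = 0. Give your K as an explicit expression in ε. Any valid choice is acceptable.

K = 17/ε

Let ε > 0. For n ≥ 1, |17/(n + 9) − 0| = 17/(n + 9) ≤ 17/n.
We need 17/n < ε, i.e. n > 17/ε.
Take K = 17/ε. If n > K then |17/(n + 9)| ≤ 17/n < ε.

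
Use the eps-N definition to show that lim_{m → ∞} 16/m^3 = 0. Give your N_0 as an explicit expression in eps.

N_0 = (16/eps)^{1/3}

Let eps > 0. For m ≥ 1, |16/m^3 − 0| = 16/m^3.
16/m^3 < eps ⇔ m^3 > 16/eps ⇔ m > (16/eps)^{1/3}.
Take N_0 = (16/eps)^{1/3}. Then m > N_0 implies 16/m^3 < eps.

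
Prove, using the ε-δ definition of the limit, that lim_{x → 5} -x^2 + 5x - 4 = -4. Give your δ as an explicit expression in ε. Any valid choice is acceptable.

Let ε > 0 be given. We want δ > 0 such that 0 < |x − 5| < δ implies |(-x^2 + 5x - 4) + 4| < ε.
(-x^2 + 5x - 4) + 4 = -x^2 + 5x = (x − 5)(-x).
So |(-x^2 + 5x - 4) + 4| = |x − 5|·|-x|.
Assume first that |x − 5| < 1, so |x| < 6. Then |-x| ≤ 6 = 6.
Hence |(-x^2 + 5x - 4) + 4| ≤ 6|x − 5| < ε provided |x − 5| < ε/6.
Take δ = min(1, ε/6). Then 0 < |x − 5| < δ gives both |x − 5| < 1 and |x − 5| < ε/6, so |(-x^2 + 5x - 4) + 4| < ε.

δ = min(1, ε/6)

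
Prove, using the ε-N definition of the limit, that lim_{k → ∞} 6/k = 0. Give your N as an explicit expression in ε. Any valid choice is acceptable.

N = 6/ε

Fix ε > 0. For k ≥ 1, |6/k − 0| = 6/(k) ≤ 6/k.
We need 6/k < ε, i.e. k > 6/ε.
Take N = 6/ε. If k > N then |6/k| ≤ 6/k < ε.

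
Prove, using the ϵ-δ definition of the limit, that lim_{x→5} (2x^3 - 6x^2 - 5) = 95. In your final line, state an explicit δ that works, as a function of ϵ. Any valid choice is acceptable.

δ = min(1, ϵ/116)

Fix ϵ > 0. We want δ > 0 such that 0 < |x − 5| < δ implies |(2x^3 - 6x^2 - 5) − 95| < ϵ.
(2x^3 - 6x^2 - 5) − 95 = 2x^3 - 6x^2 - 100 = (x − 5)(2x^2 + 4x + 20).
So |(2x^3 - 6x^2 - 5) − 95| = |x − 5|·|2x^2 + 4x + 20|.
Assume first that |x − 5| < 1, so |x| < 6. Then |2x^2 + 4x + 20| ≤ 2·6^2 + 4·6 + 20 = 116.
Hence |(2x^3 - 6x^2 - 5) − 95| ≤ 116|x − 5| < ϵ provided |x − 5| < ϵ/116.
Take δ = min(1, ϵ/116). Then 0 < |x − 5| < δ gives both |x − 5| < 1 and |x − 5| < ϵ/116, so |(2x^3 - 6x^2 - 5) − 95| < ϵ.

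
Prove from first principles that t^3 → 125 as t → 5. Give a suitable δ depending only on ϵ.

Let ϵ > 0 be given. We seek δ > 0 with 0 < |t − 5| < δ ⇒ |t^3 − 125| < ϵ.
Factor: t^3 − 125 = (t − 5)(t^2 + 5t + 25), so |t^3 − 125| = |t − 5|·|t^2 + 5t + 25|.
Impose δ ≤ 2 so that |t| < 7; then |t^2 + 5t + 25| ≤ 109.
Hence |t^3 − 125| ≤ 109|t − 5|, which is < ϵ once |t − 5| < ϵ/109.
Take δ = min(2, ϵ/109). If 0 < |t − 5| < δ then both bounds hold and |t^3 − 125| ≤ 109|t − 5| < 109·(ϵ/109) = ϵ.

δ = min(2, ϵ/109)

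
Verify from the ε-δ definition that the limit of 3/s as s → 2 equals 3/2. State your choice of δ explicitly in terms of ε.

δ = min(1, (2/3)ε)

Fix ε > 0. We seek δ > 0 such that 0 < |s − 2| < δ implies |3/s − (3/2)| < ε.
|3/s − (3/2)| = 3·|2 − s|/(2·|s|) = 3|s − 2|/(2|s|).
Restrict δ ≤ 1. Then |s − 2| < 1 gives |s| > 1, so 2|s| > 2.
Then |3/s − (3/2)| < 3|s − 2|/2, which is < ε when |s − 2| < (2/3)ε.
Take δ = min(1, (2/3)ε). Then 0 < |s − 2| < δ gives both |s − 2| < 1 and |s − 2| < (2/3)ε, so |3/s − (3/2)| < ε.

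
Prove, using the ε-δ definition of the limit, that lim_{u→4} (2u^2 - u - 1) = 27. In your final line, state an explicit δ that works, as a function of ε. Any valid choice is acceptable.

δ = min(1, ε/17)

Fix ε > 0. We want δ > 0 such that 0 < |u − 4| < δ implies |(2u^2 - u - 1) − 27| < ε.
(2u^2 - u - 1) − 27 = 2u^2 - u - 28 = (u − 4)(2u + 7).
So |(2u^2 - u - 1) − 27| = |u − 4|·|2u + 7|.
Require δ ≤ 1. Then |u − 4| < 1 gives |u| < 5, and by the triangle inequality |2u + 7| ≤ 2·5 + 7 = 17.
Hence |(2u^2 - u - 1) − 27| ≤ 17|u − 4| < ε provided |u − 4| < ε/17.
Choosing δ = min(1, ε/17) ensures both conditions, hence |(2u^2 - u - 1) − 27| < ε.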